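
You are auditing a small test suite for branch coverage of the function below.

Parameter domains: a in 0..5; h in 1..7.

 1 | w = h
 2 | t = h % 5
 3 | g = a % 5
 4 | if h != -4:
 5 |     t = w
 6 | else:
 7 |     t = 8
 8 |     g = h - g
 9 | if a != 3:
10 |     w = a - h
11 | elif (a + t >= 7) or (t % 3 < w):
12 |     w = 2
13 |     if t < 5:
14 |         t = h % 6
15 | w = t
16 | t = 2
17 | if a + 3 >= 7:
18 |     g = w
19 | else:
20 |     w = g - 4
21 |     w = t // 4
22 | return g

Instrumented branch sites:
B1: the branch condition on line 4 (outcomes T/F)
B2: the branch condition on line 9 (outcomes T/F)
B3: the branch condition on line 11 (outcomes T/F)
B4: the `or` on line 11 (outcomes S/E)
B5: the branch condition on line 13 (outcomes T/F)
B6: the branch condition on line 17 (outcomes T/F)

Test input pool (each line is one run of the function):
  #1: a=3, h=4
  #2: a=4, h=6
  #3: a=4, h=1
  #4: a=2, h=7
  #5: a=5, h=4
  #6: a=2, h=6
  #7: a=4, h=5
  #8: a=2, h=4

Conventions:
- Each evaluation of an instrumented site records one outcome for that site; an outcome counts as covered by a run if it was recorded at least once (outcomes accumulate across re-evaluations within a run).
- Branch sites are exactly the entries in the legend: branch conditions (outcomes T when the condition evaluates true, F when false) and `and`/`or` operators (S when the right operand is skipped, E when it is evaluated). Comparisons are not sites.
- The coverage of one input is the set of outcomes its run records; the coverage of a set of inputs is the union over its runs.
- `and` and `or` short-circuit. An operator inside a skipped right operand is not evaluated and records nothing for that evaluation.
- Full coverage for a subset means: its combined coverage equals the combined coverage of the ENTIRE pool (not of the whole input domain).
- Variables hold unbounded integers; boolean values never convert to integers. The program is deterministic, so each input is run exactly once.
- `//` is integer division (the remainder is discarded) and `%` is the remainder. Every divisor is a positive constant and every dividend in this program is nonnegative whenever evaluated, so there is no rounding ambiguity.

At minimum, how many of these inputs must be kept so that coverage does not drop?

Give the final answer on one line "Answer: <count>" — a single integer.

run #1 (a=3, h=4) records B1=T, B2=F, B3=T, B4=S, B5=T, B6=F
run #2 (a=4, h=6) records B1=T, B2=T, B6=T
run #3 (a=4, h=1) records B1=T, B2=T, B6=T
run #4 (a=2, h=7) records B1=T, B2=T, B6=F
run #5 (a=5, h=4) records B1=T, B2=T, B6=T
run #6 (a=2, h=6) records B1=T, B2=T, B6=F
run #7 (a=4, h=5) records B1=T, B2=T, B6=T
run #8 (a=2, h=4) records B1=T, B2=T, B6=F
union over all inputs: B1=T, B2=T, B2=F, B3=T, B4=S, B5=T, B6=T, B6=F (8 outcomes)
size 1 is not enough: best union over all size-1 subsets is 6/8
size 2: inputs {1, 2} cover all 8 outcomes, and no lexicographically smaller subset of this size does

Answer: 2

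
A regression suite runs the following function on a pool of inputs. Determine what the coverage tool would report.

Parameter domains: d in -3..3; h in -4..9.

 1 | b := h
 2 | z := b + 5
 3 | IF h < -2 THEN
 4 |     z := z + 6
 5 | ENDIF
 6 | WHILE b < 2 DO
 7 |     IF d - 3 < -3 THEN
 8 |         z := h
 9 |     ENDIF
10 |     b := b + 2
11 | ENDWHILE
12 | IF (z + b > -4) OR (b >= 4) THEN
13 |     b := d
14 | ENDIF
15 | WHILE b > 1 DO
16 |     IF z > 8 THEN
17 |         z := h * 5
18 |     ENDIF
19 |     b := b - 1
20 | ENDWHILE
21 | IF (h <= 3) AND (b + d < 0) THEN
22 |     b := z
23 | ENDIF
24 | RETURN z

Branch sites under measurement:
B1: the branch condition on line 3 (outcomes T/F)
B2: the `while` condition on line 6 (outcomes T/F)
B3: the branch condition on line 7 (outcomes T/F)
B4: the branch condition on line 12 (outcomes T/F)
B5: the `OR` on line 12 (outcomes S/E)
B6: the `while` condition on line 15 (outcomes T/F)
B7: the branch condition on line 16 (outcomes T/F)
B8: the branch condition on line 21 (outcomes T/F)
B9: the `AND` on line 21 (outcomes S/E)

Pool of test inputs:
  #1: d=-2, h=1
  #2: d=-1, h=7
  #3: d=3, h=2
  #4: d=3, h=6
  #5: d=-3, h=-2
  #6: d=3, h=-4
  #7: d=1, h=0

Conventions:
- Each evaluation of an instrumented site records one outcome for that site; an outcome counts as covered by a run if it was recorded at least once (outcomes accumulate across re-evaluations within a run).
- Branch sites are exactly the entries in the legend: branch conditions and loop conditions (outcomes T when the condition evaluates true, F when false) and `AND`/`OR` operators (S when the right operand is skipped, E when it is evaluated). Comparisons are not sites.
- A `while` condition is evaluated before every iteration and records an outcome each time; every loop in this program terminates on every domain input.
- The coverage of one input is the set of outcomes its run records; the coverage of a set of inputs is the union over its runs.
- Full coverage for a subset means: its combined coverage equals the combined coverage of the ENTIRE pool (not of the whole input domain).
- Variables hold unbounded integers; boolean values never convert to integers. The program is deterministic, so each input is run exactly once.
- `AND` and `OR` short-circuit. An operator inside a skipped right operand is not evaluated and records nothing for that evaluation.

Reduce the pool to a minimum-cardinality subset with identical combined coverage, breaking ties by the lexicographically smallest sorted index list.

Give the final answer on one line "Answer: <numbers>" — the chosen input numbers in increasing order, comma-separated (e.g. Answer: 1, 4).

#1 (d=-2, h=1) -> covered: B1=F, B2=T, B2=F, B3=T, B4=T, B5=S, B6=F, B8=T, B9=E
#2 (d=-1, h=7) -> covered: B1=F, B2=F, B4=T, B5=S, B6=F, B8=F, B9=S
#3 (d=3, h=2) -> covered: B1=F, B2=F, B4=T, B5=S, B6=T, B6=F, B7=F, B8=F, B9=E
#4 (d=3, h=6) -> covered: B1=F, B2=F, B4=T, B5=S, B6=T, B6=F, B7=T, B8=F, B9=S
#5 (d=-3, h=-2) -> covered: B1=F, B2=T, B2=F, B3=T, B4=T, B5=S, B6=F, B8=T, B9=E
#6 (d=3, h=-4) -> covered: B1=T, B2=T, B2=F, B3=F, B4=T, B5=S, B6=T, B6=F, B7=F, B8=F, B9=E
#7 (d=1, h=0) -> covered: B1=F, B2=T, B2=F, B3=F, B4=T, B5=S, B6=F, B8=F, B9=E
pool-wide coverage (16 outcomes): B1=T, B1=F, B2=T, B2=F, B3=T, B3=F, B4=T, B5=S, B6=T, B6=F, B7=T, B7=F, B8=T, B8=F, B9=S, B9=E
no size-1 subset reaches all 16 outcomes (best union: 11/16)
no size-2 subset reaches all 16 outcomes (best union: 14/16)
the canonical winner is {1, 4, 6}: size 3, full 16-outcome coverage, earliest index list among size-3 covers

Answer: 1, 4, 6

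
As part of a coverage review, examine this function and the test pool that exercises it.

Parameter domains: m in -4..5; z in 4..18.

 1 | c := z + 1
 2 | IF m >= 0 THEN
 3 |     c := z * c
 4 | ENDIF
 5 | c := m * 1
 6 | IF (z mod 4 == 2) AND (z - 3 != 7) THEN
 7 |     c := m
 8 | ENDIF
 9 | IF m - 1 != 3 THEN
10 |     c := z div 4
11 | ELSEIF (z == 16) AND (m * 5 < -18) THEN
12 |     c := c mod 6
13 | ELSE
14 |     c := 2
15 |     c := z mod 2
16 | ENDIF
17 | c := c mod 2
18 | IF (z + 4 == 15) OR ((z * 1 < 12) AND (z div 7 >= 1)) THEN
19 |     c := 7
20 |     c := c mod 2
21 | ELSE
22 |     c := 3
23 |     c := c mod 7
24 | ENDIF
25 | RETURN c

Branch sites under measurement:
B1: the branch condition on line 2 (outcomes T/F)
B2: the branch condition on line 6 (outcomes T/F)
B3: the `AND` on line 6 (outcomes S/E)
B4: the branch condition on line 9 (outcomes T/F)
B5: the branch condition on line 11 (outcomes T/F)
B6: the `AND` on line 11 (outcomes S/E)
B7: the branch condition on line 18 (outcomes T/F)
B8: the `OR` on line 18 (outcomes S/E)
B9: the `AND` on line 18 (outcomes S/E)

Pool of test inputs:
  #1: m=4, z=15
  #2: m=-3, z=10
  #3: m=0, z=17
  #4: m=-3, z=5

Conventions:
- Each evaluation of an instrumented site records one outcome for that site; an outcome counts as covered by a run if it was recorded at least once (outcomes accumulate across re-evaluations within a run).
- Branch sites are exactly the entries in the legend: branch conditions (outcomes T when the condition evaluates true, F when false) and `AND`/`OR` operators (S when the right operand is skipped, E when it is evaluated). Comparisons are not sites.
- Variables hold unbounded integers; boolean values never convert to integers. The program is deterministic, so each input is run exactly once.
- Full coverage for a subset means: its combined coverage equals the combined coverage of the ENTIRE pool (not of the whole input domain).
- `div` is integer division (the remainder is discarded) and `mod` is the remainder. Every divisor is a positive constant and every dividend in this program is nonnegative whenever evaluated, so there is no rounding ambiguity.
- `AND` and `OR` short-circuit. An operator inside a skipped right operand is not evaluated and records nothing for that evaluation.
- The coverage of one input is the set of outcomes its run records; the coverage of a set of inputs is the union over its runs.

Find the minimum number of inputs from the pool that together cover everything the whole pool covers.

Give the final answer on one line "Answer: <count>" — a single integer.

#1 (m=4, z=15) -> B1->T, B3->S, B2->F, B4->F, B6->S, B5->F, B8->E, B9->S, B7->F; covered: B1=T, B2=F, B3=S, B4=F, B5=F, B6=S, B7=F, B8=E, B9=S
#2 (m=-3, z=10) -> B1->F, B3->E, B2->F, B4->T, B8->E, B9->E, B7->T; covered: B1=F, B2=F, B3=E, B4=T, B7=T, B8=E, B9=E
#3 (m=0, z=17) -> B1->T, B3->S, B2->F, B4->T, B8->E, B9->S, B7->F; covered: B1=T, B2=F, B3=S, B4=T, B7=F, B8=E, B9=S
#4 (m=-3, z=5) -> B1->F, B3->S, B2->F, B4->T, B8->E, B9->E, B7->F; covered: B1=F, B2=F, B3=S, B4=T, B7=F, B8=E, B9=E
pool-wide coverage (14 outcomes): B1=T, B1=F, B2=F, B3=S, B3=E, B4=T, B4=F, B5=F, B6=S, B7=T, B7=F, B8=E, B9=S, B9=E
size 1 is not enough: best union over all size-1 subsets is 9/14
inputs {1, 2} (size 2) cover everything; no size-2 subset with a lexicographically smaller index list covers all 14

Answer: 2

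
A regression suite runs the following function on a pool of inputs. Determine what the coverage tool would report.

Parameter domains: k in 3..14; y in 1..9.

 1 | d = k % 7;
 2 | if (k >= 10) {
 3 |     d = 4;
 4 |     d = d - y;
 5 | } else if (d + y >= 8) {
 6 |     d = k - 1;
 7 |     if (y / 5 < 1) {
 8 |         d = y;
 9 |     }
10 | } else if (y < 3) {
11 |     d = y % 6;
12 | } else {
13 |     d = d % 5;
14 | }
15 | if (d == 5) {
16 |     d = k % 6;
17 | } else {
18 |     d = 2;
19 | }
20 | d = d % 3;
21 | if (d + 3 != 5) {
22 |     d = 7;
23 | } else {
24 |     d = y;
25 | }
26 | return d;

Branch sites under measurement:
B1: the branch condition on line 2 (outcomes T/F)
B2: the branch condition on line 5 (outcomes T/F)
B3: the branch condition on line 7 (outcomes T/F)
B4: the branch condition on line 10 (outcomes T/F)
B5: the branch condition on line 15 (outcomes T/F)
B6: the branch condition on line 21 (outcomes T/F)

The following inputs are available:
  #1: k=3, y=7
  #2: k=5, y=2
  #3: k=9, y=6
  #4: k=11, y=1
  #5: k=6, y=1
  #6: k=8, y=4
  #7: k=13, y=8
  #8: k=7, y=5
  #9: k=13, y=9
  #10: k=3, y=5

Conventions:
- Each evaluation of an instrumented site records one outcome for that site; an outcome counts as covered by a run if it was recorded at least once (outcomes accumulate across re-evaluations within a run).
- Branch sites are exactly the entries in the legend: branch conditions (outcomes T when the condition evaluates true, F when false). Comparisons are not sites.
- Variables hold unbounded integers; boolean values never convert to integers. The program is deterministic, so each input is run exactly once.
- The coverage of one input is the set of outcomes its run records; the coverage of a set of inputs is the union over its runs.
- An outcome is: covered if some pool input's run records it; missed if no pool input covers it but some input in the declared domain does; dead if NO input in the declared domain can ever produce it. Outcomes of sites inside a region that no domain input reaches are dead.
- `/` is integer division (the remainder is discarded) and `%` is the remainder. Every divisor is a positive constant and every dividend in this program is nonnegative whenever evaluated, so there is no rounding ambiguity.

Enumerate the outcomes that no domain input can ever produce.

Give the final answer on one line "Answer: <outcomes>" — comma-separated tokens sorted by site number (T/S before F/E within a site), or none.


running all 108 domain inputs and tallying outcomes:
  reachable outcomes have witnesses, e.g. B1=T (e.g. k=10, y=1), B1=F (e.g. k=3, y=1), B2=T (e.g. k=3, y=5), B2=F (e.g. k=3, y=1)
Answer: none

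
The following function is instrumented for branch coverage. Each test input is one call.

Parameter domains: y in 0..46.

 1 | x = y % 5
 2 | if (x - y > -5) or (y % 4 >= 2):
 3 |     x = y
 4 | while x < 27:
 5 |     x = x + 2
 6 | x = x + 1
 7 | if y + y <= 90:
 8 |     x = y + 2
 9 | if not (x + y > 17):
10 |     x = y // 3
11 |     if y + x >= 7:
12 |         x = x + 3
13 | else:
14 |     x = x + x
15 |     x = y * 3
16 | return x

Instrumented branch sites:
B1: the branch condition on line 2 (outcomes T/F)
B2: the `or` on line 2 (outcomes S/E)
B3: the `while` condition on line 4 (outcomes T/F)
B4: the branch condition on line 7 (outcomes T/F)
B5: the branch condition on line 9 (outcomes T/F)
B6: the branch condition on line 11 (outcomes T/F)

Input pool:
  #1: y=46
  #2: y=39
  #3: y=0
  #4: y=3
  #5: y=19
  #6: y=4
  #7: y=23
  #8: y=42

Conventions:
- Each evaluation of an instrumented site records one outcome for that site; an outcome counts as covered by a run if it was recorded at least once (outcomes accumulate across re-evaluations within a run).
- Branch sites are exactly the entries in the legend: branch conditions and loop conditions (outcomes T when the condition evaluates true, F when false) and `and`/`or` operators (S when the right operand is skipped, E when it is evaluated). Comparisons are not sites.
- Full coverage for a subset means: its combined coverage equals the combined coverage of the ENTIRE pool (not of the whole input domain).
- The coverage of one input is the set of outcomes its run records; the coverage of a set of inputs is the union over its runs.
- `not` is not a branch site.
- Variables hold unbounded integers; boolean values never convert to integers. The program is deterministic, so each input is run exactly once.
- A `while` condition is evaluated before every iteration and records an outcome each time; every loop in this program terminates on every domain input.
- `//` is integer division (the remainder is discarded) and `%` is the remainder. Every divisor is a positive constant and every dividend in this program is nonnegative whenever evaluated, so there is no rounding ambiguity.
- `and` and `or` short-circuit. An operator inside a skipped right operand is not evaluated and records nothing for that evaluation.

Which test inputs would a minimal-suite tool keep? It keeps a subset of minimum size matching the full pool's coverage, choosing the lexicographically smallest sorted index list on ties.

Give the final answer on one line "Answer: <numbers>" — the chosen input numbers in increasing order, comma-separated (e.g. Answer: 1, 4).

test 1 (y=46) fires B2->E, B1->T, B3->F, B4->F, B5->F; hits B1=T, B2=E, B3=F, B4=F, B5=F
test 2 (y=39) fires B2->E, B1->T, B3->F, B4->T, B5->F; hits B1=T, B2=E, B3=F, B4=T, B5=F
test 3 (y=0) fires B2->S, B1->T, B3->T, B3->T, B3->T, B3->T, B3->T, B3->T, B3->T, B3->T, B3->T, B3->T, B3->T, B3->T, ...; hits B1=T, B2=S, B3=T, B3=F, B4=T, B5=T, B6=F
test 4 (y=3) fires B2->S, B1->T, B3->T, B3->T, B3->T, B3->T, B3->T, B3->T, B3->T, B3->T, B3->T, B3->T, B3->T, B3->T, ...; hits B1=T, B2=S, B3=T, B3=F, B4=T, B5=T, B6=F
test 5 (y=19) fires B2->E, B1->T, B3->T, B3->T, B3->T, B3->T, B3->F, B4->T, B5->F; hits B1=T, B2=E, B3=T, B3=F, B4=T, B5=F
test 6 (y=4) fires B2->S, B1->T, B3->T, B3->T, B3->T, B3->T, B3->T, B3->T, B3->T, B3->T, B3->T, B3->T, B3->T, B3->T, ...; hits B1=T, B2=S, B3=T, B3=F, B4=T, B5=T, B6=F
test 7 (y=23) fires B2->E, B1->T, B3->T, B3->T, B3->F, B4->T, B5->F; hits B1=T, B2=E, B3=T, B3=F, B4=T, B5=F
test 8 (y=42) fires B2->E, B1->T, B3->F, B4->T, B5->F; hits B1=T, B2=E, B3=F, B4=T, B5=F
the full pool covers 10 outcomes: B1=T, B2=S, B2=E, B3=T, B3=F, B4=T, B4=F, B5=T, B5=F, B6=F
checked all size-1 subsets: none covers 10 outcomes (max 7/10)
the canonical winner is {1, 3}: size 2, full 10-outcome coverage, earliest index list among size-2 covers

Answer: 1, 3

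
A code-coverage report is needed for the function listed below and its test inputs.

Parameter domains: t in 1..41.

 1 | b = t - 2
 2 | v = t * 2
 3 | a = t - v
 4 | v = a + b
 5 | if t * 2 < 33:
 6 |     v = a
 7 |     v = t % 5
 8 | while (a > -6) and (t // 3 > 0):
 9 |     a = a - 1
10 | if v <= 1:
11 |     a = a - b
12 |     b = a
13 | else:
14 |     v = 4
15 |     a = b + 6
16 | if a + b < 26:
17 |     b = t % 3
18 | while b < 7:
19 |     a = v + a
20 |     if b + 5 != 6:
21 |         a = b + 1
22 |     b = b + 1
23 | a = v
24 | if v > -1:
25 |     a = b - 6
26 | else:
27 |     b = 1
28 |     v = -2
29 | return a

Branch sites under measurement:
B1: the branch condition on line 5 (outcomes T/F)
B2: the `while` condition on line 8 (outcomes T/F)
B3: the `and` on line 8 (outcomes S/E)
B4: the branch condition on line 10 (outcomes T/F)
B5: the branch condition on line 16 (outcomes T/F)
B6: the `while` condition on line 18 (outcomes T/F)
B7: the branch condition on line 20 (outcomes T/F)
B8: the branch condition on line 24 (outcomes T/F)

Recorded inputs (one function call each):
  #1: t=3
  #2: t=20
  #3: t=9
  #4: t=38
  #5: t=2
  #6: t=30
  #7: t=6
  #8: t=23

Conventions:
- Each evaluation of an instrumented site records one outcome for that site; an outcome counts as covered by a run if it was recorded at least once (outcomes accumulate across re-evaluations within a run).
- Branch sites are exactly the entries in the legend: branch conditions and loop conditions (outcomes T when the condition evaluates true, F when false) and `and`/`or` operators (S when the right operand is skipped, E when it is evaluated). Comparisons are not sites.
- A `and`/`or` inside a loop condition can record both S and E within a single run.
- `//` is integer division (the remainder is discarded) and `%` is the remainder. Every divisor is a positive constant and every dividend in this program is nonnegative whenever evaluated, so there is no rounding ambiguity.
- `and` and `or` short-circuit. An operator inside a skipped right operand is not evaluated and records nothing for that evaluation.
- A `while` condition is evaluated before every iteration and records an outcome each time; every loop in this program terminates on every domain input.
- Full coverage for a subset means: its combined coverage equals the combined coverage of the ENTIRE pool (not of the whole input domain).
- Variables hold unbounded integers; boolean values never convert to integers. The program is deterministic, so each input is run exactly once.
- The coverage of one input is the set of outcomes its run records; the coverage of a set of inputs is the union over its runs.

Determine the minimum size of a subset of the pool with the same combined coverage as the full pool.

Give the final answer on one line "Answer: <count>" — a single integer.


#1 (t=3) -> B1->T, B3->E, B2->T, B3->E, B2->T, B3->E, B2->T, B3->S, B2->F, B4->F, B5->T, B6->T, B7->T, B6->T, ...; covered: B1=T, B2=T, B2=F, B3=S, B3=E, B4=F, B5=T, B6=T, B6=F, B7=T, B7=F, B8=T
#2 (t=20) -> B1->F, B3->S, B2->F, B4->T, B5->T, B6->T, B7->T, B6->T, B7->T, B6->T, B7->T, B6->T, B7->T, B6->T, ...; covered: B1=F, B2=F, B3=S, B4=T, B5=T, B6=T, B6=F, B7=T, B8=F
#3 (t=9) -> B1->T, B3->S, B2->F, B4->F, B5->T, B6->T, B7->T, B6->T, B7->F, B6->T, B7->T, B6->T, B7->T, B6->T, ...; covered: B1=T, B2=F, B3=S, B4=F, B5=T, B6=T, B6=F, B7=T, B7=F, B8=T
#4 (t=38) -> B1->F, B3->S, B2->F, B4->T, B5->T, B6->T, B7->T, B6->T, B7->T, B6->T, B7->T, B6->T, B7->T, B6->T, ...; covered: B1=F, B2=F, B3=S, B4=T, B5=T, B6=T, B6=F, B7=T, B8=F
#5 (t=2) -> B1->T, B3->E, B2->F, B4->F, B5->T, B6->T, B7->T, B6->T, B7->T, B6->T, B7->T, B6->T, B7->T, B6->T, ...; covered: B1=T, B2=F, B3=E, B4=F, B5=T, B6=T, B6=F, B7=T, B8=T
#6 (t=30) -> B1->F, B3->S, B2->F, B4->T, B5->T, B6->T, B7->T, B6->T, B7->F, B6->T, B7->T, B6->T, B7->T, B6->T, ...; covered: B1=F, B2=F, B3=S, B4=T, B5=T, B6=T, B6=F, B7=T, B7=F, B8=F
#7 (t=6) -> B1->T, B3->S, B2->F, B4->T, B5->T, B6->T, B7->T, B6->T, B7->F, B6->T, B7->T, B6->T, B7->T, B6->T, ...; covered: B1=T, B2=F, B3=S, B4=T, B5=T, B6=T, B6=F, B7=T, B7=F, B8=T
#8 (t=23) -> B1->F, B3->S, B2->F, B4->T, B5->T, B6->T, B7->T, B6->T, B7->T, B6->T, B7->T, B6->T, B7->T, B6->T, ...; covered: B1=F, B2=F, B3=S, B4=T, B5=T, B6=T, B6=F, B7=T, B8=F
the full pool covers 15 outcomes: B1=T, B1=F, B2=T, B2=F, B3=S, B3=E, B4=T, B4=F, B5=T, B6=T, B6=F, B7=T, B7=F, B8=T, B8=F
every size-1 subset falls short of the 15 outcomes (best: 12/15)
the canonical winner is {1, 2}: size 2, full 15-outcome coverage, earliest index list among size-2 covers
Answer: 2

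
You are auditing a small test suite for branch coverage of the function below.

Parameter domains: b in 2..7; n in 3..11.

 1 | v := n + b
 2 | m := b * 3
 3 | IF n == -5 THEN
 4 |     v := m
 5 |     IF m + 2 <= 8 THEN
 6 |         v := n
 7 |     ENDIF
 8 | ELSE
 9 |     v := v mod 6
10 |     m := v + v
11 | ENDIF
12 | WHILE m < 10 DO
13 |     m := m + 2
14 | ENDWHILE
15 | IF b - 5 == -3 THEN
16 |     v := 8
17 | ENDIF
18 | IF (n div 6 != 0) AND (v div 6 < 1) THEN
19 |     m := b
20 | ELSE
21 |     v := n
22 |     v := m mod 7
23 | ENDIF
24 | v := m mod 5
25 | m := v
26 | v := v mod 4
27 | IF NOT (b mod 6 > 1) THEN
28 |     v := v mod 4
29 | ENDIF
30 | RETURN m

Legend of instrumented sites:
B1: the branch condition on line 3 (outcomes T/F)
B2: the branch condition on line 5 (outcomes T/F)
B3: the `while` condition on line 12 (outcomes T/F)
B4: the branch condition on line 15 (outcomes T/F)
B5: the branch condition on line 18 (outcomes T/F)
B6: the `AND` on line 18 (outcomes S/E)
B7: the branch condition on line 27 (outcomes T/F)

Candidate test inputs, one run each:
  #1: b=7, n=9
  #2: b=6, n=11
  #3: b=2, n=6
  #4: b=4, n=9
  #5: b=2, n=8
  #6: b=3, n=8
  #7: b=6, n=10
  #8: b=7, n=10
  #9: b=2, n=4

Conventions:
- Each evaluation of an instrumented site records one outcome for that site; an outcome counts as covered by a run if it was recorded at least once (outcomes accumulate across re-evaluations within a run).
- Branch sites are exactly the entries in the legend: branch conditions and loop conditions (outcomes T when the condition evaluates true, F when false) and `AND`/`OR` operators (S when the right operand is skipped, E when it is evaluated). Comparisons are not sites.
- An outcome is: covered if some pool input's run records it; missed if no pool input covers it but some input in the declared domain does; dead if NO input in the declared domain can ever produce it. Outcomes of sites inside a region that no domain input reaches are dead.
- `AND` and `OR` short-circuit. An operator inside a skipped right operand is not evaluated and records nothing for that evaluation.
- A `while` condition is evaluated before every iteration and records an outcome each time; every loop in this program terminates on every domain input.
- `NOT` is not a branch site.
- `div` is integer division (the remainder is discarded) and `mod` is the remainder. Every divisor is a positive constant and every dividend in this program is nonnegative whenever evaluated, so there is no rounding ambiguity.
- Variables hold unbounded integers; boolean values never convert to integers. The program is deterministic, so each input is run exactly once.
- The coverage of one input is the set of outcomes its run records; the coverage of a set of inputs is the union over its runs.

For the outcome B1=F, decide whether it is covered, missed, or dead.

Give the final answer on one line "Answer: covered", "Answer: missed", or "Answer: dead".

B1=F is recorded by pool input(s) 1, 2, 3, 4, 5, 6, 7, 8, 9 -> covered

Answer: covered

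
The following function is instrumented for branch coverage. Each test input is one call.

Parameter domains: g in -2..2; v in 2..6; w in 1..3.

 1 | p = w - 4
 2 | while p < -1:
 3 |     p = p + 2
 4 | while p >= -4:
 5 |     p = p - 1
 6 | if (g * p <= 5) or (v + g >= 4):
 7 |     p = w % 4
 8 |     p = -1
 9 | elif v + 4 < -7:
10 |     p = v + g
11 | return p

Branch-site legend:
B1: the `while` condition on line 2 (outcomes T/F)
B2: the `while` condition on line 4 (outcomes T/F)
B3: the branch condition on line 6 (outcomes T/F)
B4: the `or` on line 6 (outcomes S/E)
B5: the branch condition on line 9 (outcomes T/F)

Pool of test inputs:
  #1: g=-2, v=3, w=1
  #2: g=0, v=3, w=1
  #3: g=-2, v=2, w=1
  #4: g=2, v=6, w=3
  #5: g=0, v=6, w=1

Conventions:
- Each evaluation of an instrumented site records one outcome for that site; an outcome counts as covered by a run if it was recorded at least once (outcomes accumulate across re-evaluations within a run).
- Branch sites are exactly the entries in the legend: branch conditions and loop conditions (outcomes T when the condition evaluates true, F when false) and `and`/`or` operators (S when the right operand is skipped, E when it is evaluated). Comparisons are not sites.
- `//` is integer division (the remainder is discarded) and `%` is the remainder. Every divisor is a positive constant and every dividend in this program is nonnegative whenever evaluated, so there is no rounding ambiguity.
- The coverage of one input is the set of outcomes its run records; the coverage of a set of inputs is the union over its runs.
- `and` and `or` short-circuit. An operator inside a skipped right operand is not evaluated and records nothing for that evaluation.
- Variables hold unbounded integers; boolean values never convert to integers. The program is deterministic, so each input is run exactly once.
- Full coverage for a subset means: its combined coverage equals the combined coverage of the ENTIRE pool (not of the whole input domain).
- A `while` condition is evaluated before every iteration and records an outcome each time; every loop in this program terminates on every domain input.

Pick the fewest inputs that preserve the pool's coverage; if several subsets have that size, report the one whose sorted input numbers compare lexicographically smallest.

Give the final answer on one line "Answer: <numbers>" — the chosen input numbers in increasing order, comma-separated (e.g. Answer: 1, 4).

#1 (g=-2, v=3, w=1) -> covered: B1=T, B1=F, B2=T, B2=F, B3=F, B4=E, B5=F
#2 (g=0, v=3, w=1) -> covered: B1=T, B1=F, B2=T, B2=F, B3=T, B4=S
#3 (g=-2, v=2, w=1) -> covered: B1=T, B1=F, B2=T, B2=F, B3=F, B4=E, B5=F
#4 (g=2, v=6, w=3) -> covered: B1=F, B2=T, B2=F, B3=T, B4=S
#5 (g=0, v=6, w=1) -> covered: B1=T, B1=F, B2=T, B2=F, B3=T, B4=S
together the pool reaches 9 outcomes: B1=T, B1=F, B2=T, B2=F, B3=T, B3=F, B4=S, B4=E, B5=F
no size-1 subset reaches all 9 outcomes (best union: 7/9)
size 2: inputs {1, 2} cover all 9 outcomes, and no lexicographically smaller subset of this size does

Answer: 1, 2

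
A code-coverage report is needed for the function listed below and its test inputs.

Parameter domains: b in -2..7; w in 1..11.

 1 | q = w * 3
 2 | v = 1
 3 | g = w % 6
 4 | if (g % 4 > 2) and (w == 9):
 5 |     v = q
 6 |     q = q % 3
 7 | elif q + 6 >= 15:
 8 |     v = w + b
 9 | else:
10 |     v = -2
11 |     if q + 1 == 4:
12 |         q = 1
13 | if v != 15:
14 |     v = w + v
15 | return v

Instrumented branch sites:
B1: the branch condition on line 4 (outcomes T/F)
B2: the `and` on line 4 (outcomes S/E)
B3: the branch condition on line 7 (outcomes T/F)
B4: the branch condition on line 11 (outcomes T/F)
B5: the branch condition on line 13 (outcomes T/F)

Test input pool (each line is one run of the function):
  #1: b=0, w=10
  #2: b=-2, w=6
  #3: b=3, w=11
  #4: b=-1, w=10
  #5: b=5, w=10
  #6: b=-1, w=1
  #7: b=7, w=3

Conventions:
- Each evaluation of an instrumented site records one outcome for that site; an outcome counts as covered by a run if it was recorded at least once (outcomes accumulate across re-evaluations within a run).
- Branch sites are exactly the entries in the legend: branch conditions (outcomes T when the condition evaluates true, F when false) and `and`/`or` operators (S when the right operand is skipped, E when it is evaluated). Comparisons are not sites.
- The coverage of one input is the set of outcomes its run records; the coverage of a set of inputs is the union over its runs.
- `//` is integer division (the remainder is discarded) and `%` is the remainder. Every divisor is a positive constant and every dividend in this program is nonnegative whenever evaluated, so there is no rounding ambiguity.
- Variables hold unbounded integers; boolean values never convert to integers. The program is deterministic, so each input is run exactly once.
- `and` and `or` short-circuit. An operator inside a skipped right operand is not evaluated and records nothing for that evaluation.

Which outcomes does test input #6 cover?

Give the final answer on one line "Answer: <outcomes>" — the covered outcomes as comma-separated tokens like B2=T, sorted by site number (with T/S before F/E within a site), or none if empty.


Running input #6 (b=-1, w=1), event by event:
  B2->S, B1->F, B3->F, B4->T, B5->T
collecting distinct outcomes: B1=F, B2=S, B3=F, B4=T, B5=T
Answer: B1=F, B2=S, B3=F, B4=T, B5=T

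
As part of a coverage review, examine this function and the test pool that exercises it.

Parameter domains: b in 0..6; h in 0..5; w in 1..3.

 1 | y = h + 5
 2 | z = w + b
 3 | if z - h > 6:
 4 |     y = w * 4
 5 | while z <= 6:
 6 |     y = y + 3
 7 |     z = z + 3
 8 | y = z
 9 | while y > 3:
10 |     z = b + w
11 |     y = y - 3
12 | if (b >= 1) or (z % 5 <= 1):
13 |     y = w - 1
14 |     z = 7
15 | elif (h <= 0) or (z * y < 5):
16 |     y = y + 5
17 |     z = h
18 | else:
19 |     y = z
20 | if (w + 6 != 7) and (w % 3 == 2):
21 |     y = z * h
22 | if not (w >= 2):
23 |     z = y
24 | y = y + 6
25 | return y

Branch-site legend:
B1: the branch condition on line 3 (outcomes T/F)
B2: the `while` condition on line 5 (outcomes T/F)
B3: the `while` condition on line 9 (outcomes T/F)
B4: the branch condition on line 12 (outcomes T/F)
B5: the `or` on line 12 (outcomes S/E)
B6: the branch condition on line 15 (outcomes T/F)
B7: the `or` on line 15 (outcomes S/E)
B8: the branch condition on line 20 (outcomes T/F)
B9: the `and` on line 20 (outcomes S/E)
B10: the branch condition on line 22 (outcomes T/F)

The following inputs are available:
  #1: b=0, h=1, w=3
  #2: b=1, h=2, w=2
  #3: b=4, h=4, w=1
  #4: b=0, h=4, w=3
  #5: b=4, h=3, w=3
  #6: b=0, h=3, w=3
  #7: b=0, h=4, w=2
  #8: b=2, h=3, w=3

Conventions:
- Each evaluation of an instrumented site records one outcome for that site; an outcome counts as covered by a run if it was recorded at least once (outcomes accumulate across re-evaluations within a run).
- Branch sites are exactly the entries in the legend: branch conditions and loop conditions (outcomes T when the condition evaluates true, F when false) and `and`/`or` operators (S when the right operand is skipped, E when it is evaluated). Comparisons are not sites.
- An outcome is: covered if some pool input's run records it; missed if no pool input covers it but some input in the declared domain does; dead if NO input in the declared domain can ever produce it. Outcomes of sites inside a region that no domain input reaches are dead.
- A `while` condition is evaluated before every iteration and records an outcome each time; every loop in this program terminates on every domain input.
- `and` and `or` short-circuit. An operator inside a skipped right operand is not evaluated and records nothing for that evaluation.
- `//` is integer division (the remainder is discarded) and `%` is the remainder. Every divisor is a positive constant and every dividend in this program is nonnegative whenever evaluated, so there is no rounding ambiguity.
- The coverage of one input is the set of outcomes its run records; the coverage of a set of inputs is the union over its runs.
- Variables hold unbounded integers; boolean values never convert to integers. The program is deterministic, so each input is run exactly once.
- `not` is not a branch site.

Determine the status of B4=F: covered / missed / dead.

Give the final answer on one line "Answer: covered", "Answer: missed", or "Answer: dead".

B4=F is recorded by pool input(s) 1, 4, 6, 7 -> covered

Answer: covered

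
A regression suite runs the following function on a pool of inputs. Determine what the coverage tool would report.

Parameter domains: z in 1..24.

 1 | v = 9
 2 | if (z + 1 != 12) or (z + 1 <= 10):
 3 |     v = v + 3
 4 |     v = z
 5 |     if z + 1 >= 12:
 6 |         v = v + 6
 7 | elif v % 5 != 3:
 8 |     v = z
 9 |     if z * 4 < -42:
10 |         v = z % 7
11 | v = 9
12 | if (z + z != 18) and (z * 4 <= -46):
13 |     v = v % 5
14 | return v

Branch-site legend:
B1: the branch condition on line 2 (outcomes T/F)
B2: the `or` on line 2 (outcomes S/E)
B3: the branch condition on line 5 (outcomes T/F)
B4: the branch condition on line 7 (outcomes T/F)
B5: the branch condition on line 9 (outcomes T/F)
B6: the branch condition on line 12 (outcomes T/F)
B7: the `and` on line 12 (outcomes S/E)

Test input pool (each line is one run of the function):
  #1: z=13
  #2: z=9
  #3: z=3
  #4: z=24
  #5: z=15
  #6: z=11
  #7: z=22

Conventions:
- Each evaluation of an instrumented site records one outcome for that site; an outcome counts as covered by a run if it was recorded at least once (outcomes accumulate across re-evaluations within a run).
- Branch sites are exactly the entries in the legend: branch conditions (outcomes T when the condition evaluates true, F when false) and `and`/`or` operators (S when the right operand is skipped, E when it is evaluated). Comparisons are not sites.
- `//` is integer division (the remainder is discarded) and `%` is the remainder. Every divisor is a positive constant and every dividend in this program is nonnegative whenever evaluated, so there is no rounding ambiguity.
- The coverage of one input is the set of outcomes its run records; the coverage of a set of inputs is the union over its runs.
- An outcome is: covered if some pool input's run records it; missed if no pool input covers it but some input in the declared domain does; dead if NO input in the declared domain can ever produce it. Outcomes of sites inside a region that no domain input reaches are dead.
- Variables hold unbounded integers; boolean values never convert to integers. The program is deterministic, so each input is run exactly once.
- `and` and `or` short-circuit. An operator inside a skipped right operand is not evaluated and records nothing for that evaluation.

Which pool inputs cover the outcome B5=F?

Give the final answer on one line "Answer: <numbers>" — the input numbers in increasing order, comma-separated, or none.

input #1 (z=13): does not produce B5=F
input #2 (z=9): does not produce B5=F
input #3 (z=3): does not produce B5=F
input #4 (z=24): does not produce B5=F
input #5 (z=15): does not produce B5=F
input #6 (z=11): produces B5=F
input #7 (z=22): does not produce B5=F

Answer: 6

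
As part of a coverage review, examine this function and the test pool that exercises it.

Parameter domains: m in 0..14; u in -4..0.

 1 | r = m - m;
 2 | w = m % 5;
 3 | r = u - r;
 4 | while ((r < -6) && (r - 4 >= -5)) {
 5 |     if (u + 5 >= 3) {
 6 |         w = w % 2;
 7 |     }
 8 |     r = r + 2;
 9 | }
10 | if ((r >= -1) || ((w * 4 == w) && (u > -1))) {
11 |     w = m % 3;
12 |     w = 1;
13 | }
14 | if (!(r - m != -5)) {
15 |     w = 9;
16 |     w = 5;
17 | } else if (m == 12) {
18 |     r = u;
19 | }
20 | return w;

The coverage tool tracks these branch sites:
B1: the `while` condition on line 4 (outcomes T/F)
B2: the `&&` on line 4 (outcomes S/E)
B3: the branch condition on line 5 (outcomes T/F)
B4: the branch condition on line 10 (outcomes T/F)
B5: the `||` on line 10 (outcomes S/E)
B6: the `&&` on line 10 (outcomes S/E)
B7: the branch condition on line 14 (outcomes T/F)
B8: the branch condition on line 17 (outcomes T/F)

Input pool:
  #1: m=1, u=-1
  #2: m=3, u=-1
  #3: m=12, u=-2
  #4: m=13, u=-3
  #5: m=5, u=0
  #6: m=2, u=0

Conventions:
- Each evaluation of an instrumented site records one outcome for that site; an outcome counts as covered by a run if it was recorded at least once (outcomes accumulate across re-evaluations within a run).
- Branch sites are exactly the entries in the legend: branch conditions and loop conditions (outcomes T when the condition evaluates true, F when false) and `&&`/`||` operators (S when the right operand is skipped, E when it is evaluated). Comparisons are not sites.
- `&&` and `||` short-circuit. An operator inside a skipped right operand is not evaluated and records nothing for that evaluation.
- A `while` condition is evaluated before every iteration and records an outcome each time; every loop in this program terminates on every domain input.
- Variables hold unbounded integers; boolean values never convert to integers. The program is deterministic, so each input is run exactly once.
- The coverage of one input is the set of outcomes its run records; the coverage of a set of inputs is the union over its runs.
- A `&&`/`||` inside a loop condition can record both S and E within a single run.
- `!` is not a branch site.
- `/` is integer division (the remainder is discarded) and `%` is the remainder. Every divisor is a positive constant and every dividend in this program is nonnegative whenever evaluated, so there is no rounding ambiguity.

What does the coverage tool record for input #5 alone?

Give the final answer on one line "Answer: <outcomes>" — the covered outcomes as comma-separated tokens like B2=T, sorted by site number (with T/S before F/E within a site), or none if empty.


Tracing the run of input #5 (m=5, u=0):
  B2->S, B1->F, B5->S, B4->T, B7->T
collecting distinct outcomes: B1=F, B2=S, B4=T, B5=S, B7=T
Answer: B1=F, B2=S, B4=T, B5=S, B7=T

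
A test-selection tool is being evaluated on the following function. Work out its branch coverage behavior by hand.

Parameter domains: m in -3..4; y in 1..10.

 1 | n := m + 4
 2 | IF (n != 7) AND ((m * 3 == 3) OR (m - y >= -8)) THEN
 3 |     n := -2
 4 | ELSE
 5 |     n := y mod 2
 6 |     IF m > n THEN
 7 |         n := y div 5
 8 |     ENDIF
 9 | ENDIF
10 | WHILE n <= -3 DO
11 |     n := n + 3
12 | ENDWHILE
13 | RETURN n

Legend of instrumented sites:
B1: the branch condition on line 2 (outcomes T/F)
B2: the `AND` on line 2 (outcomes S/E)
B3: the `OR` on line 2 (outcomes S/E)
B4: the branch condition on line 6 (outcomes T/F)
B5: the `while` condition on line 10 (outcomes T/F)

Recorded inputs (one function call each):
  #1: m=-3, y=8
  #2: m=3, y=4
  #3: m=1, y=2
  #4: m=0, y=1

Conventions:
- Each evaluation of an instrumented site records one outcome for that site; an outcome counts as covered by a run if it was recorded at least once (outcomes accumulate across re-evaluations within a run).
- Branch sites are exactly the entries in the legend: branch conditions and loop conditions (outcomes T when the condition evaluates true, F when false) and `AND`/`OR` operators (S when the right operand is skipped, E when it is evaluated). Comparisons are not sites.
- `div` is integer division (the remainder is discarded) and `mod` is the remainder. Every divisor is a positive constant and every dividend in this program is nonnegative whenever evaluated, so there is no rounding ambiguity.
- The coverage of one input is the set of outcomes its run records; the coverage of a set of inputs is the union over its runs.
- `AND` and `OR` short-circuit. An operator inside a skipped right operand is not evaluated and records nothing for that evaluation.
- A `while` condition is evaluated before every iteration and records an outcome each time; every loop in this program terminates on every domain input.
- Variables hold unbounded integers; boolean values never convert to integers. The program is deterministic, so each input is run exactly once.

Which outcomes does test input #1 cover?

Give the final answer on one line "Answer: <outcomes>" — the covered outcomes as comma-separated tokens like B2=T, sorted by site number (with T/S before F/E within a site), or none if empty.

Running input #1 (m=-3, y=8), event by event:
  B2->E, B3->E, B1->F, B4->F, B5->F
distinct outcomes covered: B1=F, B2=E, B3=E, B4=F, B5=F

Answer: B1=F, B2=E, B3=E, B4=F, B5=F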